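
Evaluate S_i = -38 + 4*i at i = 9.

S_9 = -38 + 4*9 = -38 + 36 = -2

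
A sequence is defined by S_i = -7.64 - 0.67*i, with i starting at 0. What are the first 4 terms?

This is an arithmetic sequence.
i=0: S_0 = -7.64 + -0.67*0 = -7.64
i=1: S_1 = -7.64 + -0.67*1 = -8.31
i=2: S_2 = -7.64 + -0.67*2 = -8.98
i=3: S_3 = -7.64 + -0.67*3 = -9.65
The first 4 terms are: [-7.64, -8.31, -8.98, -9.65]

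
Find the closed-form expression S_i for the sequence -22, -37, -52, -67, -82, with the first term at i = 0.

Check differences: -37 - -22 = -15
-52 - -37 = -15
Common difference d = -15.
First term a = -22.
Formula: S_i = -22 - 15*i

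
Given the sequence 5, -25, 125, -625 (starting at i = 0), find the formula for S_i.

Check ratios: -25 / 5 = -5.0
Common ratio r = -5.
First term a = 5.
Formula: S_i = 5 * (-5)^i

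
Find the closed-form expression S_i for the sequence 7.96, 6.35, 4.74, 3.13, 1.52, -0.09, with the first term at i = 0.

Check differences: 6.35 - 7.96 = -1.61
4.74 - 6.35 = -1.61
Common difference d = -1.61.
First term a = 7.96.
Formula: S_i = 7.96 - 1.61*i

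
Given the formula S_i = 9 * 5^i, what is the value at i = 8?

S_8 = 9 * 5^8 = 9 * 390625 = 3515625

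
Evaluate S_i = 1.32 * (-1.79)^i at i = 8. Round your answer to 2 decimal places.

S_8 = 1.32 * (-1.79)^8 ≈ 1.32 * 105.396 ≈ 139.12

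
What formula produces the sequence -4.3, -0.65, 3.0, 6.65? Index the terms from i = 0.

Check differences: -0.65 - -4.3 = 3.65
3.0 - -0.65 = 3.65
Common difference d = 3.65.
First term a = -4.3.
Formula: S_i = -4.30 + 3.65*i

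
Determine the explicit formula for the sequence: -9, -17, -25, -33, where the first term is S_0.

Check differences: -17 - -9 = -8
-25 - -17 = -8
Common difference d = -8.
First term a = -9.
Formula: S_i = -9 - 8*i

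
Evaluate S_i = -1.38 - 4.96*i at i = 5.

S_5 = -1.38 + -4.96*5 = -1.38 + -24.8 = -26.18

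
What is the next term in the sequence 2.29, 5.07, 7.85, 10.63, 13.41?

Differences: 5.07 - 2.29 = 2.78
This is an arithmetic sequence with common difference d = 2.78.
Next term = 13.41 + 2.78 = 16.19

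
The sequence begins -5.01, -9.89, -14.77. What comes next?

Differences: -9.89 - -5.01 = -4.88
This is an arithmetic sequence with common difference d = -4.88.
Next term = -14.77 + -4.88 = -19.65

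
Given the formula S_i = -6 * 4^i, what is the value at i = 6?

S_6 = -6 * 4^6 = -6 * 4096 = -24576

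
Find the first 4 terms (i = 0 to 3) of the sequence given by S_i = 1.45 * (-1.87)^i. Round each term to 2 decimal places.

This is a geometric sequence.
i=0: S_0 = 1.45 * (-1.87)^0 = 1.45
i=1: S_1 = 1.45 * (-1.87)^1 ≈ -2.71
i=2: S_2 = 1.45 * (-1.87)^2 ≈ 5.07
i=3: S_3 = 1.45 * (-1.87)^3 ≈ -9.48
The first 4 terms are: [1.45, -2.71, 5.07, -9.48]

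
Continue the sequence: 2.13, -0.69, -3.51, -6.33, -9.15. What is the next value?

Differences: -0.69 - 2.13 = -2.82
This is an arithmetic sequence with common difference d = -2.82.
Next term = -9.15 + -2.82 = -11.97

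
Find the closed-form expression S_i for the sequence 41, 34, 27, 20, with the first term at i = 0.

Check differences: 34 - 41 = -7
27 - 34 = -7
Common difference d = -7.
First term a = 41.
Formula: S_i = 41 - 7*i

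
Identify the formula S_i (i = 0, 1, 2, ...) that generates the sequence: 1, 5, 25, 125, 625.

Check ratios: 5 / 1 = 5.0
Common ratio r = 5.
First term a = 1.
Formula: S_i = 1 * 5^i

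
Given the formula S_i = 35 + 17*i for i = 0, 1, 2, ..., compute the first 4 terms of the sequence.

This is an arithmetic sequence.
i=0: S_0 = 35 + 17*0 = 35
i=1: S_1 = 35 + 17*1 = 52
i=2: S_2 = 35 + 17*2 = 69
i=3: S_3 = 35 + 17*3 = 86
The first 4 terms are: [35, 52, 69, 86]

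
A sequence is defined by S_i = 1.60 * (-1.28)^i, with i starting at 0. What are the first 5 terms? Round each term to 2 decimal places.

This is a geometric sequence.
i=0: S_0 = 1.6 * (-1.28)^0 = 1.6
i=1: S_1 = 1.6 * (-1.28)^1 ≈ -2.05
i=2: S_2 = 1.6 * (-1.28)^2 ≈ 2.62
i=3: S_3 = 1.6 * (-1.28)^3 ≈ -3.36
i=4: S_4 = 1.6 * (-1.28)^4 ≈ 4.29
The first 5 terms are: [1.6, -2.05, 2.62, -3.36, 4.29]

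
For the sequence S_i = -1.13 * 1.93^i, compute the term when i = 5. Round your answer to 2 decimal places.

S_5 = -1.13 * 1.93^5 ≈ -1.13 * 26.7785 ≈ -30.26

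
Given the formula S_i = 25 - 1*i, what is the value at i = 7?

S_7 = 25 + -1*7 = 25 + -7 = 18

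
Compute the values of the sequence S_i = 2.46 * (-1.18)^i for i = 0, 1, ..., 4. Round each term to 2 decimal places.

This is a geometric sequence.
i=0: S_0 = 2.46 * (-1.18)^0 = 2.46
i=1: S_1 = 2.46 * (-1.18)^1 ≈ -2.9
i=2: S_2 = 2.46 * (-1.18)^2 ≈ 3.43
i=3: S_3 = 2.46 * (-1.18)^3 ≈ -4.04
i=4: S_4 = 2.46 * (-1.18)^4 ≈ 4.77
The first 5 terms are: [2.46, -2.9, 3.43, -4.04, 4.77]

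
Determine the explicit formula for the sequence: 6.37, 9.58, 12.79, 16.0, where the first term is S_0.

Check differences: 9.58 - 6.37 = 3.21
12.79 - 9.58 = 3.21
Common difference d = 3.21.
First term a = 6.37.
Formula: S_i = 6.37 + 3.21*i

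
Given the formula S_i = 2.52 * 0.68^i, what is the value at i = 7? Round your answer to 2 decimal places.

S_7 = 2.52 * 0.68^7 ≈ 2.52 * 0.0672 ≈ 0.17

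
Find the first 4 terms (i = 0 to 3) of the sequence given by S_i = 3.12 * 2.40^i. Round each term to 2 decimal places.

This is a geometric sequence.
i=0: S_0 = 3.12 * 2.4^0 = 3.12
i=1: S_1 = 3.12 * 2.4^1 ≈ 7.49
i=2: S_2 = 3.12 * 2.4^2 ≈ 17.97
i=3: S_3 = 3.12 * 2.4^3 ≈ 43.13
The first 4 terms are: [3.12, 7.49, 17.97, 43.13]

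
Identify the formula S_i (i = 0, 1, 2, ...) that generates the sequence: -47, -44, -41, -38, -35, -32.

Check differences: -44 - -47 = 3
-41 - -44 = 3
Common difference d = 3.
First term a = -47.
Formula: S_i = -47 + 3*i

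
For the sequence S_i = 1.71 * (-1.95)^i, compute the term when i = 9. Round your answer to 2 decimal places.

S_9 = 1.71 * (-1.95)^9 ≈ 1.71 * -407.6726 ≈ -697.12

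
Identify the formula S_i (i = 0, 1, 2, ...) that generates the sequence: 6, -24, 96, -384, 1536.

Check ratios: -24 / 6 = -4.0
Common ratio r = -4.
First term a = 6.
Formula: S_i = 6 * (-4)^i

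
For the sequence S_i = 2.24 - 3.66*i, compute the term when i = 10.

S_10 = 2.24 + -3.66*10 = 2.24 + -36.6 = -34.36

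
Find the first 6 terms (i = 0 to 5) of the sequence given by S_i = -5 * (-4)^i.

This is a geometric sequence.
i=0: S_0 = -5 * (-4)^0 = -5
i=1: S_1 = -5 * (-4)^1 = 20
i=2: S_2 = -5 * (-4)^2 = -80
i=3: S_3 = -5 * (-4)^3 = 320
i=4: S_4 = -5 * (-4)^4 = -1280
i=5: S_5 = -5 * (-4)^5 = 5120
The first 6 terms are: [-5, 20, -80, 320, -1280, 5120]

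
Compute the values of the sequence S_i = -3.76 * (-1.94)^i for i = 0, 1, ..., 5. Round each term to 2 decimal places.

This is a geometric sequence.
i=0: S_0 = -3.76 * (-1.94)^0 = -3.76
i=1: S_1 = -3.76 * (-1.94)^1 ≈ 7.29
i=2: S_2 = -3.76 * (-1.94)^2 ≈ -14.15
i=3: S_3 = -3.76 * (-1.94)^3 ≈ 27.45
i=4: S_4 = -3.76 * (-1.94)^4 ≈ -53.26
i=5: S_5 = -3.76 * (-1.94)^5 ≈ 103.32
The first 6 terms are: [-3.76, 7.29, -14.15, 27.45, -53.26, 103.32]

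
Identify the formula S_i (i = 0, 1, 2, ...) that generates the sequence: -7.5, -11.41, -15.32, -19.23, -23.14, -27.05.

Check differences: -11.41 - -7.5 = -3.91
-15.32 - -11.41 = -3.91
Common difference d = -3.91.
First term a = -7.5.
Formula: S_i = -7.50 - 3.91*i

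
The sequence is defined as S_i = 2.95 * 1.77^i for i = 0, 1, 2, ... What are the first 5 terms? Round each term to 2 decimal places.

This is a geometric sequence.
i=0: S_0 = 2.95 * 1.77^0 = 2.95
i=1: S_1 = 2.95 * 1.77^1 ≈ 5.22
i=2: S_2 = 2.95 * 1.77^2 ≈ 9.24
i=3: S_3 = 2.95 * 1.77^3 ≈ 16.36
i=4: S_4 = 2.95 * 1.77^4 ≈ 28.95
The first 5 terms are: [2.95, 5.22, 9.24, 16.36, 28.95]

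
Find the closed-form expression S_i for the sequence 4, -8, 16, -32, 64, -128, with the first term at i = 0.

Check ratios: -8 / 4 = -2.0
Common ratio r = -2.
First term a = 4.
Formula: S_i = 4 * (-2)^i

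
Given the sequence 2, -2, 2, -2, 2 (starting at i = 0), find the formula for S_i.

Check ratios: -2 / 2 = -1.0
Common ratio r = -1.
First term a = 2.
Formula: S_i = 2 * (-1)^i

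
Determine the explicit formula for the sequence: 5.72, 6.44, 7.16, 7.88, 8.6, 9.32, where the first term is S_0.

Check differences: 6.44 - 5.72 = 0.72
7.16 - 6.44 = 0.72
Common difference d = 0.72.
First term a = 5.72.
Formula: S_i = 5.72 + 0.72*i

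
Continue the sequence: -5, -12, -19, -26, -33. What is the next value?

Differences: -12 - -5 = -7
This is an arithmetic sequence with common difference d = -7.
Next term = -33 + -7 = -40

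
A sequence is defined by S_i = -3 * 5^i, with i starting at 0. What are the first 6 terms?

This is a geometric sequence.
i=0: S_0 = -3 * 5^0 = -3
i=1: S_1 = -3 * 5^1 = -15
i=2: S_2 = -3 * 5^2 = -75
i=3: S_3 = -3 * 5^3 = -375
i=4: S_4 = -3 * 5^4 = -1875
i=5: S_5 = -3 * 5^5 = -9375
The first 6 terms are: [-3, -15, -75, -375, -1875, -9375]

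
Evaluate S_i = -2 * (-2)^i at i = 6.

S_6 = -2 * (-2)^6 = -2 * 64 = -128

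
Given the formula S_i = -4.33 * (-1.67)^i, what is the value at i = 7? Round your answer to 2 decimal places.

S_7 = -4.33 * (-1.67)^7 ≈ -4.33 * -36.2256 ≈ 156.86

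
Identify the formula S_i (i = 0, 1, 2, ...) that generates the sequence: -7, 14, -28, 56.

Check ratios: 14 / -7 = -2.0
Common ratio r = -2.
First term a = -7.
Formula: S_i = -7 * (-2)^i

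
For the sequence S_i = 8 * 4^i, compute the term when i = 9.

S_9 = 8 * 4^9 = 8 * 262144 = 2097152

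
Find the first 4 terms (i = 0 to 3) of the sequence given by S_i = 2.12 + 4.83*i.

This is an arithmetic sequence.
i=0: S_0 = 2.12 + 4.83*0 = 2.12
i=1: S_1 = 2.12 + 4.83*1 = 6.95
i=2: S_2 = 2.12 + 4.83*2 = 11.78
i=3: S_3 = 2.12 + 4.83*3 = 16.61
The first 4 terms are: [2.12, 6.95, 11.78, 16.61]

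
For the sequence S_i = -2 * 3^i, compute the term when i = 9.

S_9 = -2 * 3^9 = -2 * 19683 = -39366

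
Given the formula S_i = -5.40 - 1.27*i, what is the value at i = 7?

S_7 = -5.4 + -1.27*7 = -5.4 + -8.89 = -14.29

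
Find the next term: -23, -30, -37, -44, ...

Differences: -30 - -23 = -7
This is an arithmetic sequence with common difference d = -7.
Next term = -44 + -7 = -51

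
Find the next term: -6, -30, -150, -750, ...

Ratios: -30 / -6 = 5.0
This is a geometric sequence with common ratio r = 5.
Next term = -750 * 5 = -3750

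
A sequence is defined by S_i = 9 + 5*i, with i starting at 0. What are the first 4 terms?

This is an arithmetic sequence.
i=0: S_0 = 9 + 5*0 = 9
i=1: S_1 = 9 + 5*1 = 14
i=2: S_2 = 9 + 5*2 = 19
i=3: S_3 = 9 + 5*3 = 24
The first 4 terms are: [9, 14, 19, 24]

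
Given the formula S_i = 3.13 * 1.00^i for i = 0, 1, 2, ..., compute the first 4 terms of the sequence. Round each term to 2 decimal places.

This is a geometric sequence.
i=0: S_0 = 3.13 * 1.0^0 = 3.13
i=1: S_1 = 3.13 * 1.0^1 = 3.13
i=2: S_2 = 3.13 * 1.0^2 = 3.13
i=3: S_3 = 3.13 * 1.0^3 = 3.13
The first 4 terms are: [3.13, 3.13, 3.13, 3.13]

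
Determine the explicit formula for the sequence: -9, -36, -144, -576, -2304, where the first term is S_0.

Check ratios: -36 / -9 = 4.0
Common ratio r = 4.
First term a = -9.
Formula: S_i = -9 * 4^i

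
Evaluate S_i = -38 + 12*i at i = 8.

S_8 = -38 + 12*8 = -38 + 96 = 58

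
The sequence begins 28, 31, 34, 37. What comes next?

Differences: 31 - 28 = 3
This is an arithmetic sequence with common difference d = 3.
Next term = 37 + 3 = 40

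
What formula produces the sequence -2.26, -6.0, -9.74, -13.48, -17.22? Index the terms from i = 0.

Check differences: -6.0 - -2.26 = -3.74
-9.74 - -6.0 = -3.74
Common difference d = -3.74.
First term a = -2.26.
Formula: S_i = -2.26 - 3.74*i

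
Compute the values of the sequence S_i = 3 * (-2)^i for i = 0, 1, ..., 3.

This is a geometric sequence.
i=0: S_0 = 3 * (-2)^0 = 3
i=1: S_1 = 3 * (-2)^1 = -6
i=2: S_2 = 3 * (-2)^2 = 12
i=3: S_3 = 3 * (-2)^3 = -24
The first 4 terms are: [3, -6, 12, -24]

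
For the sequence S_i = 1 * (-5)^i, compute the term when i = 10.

S_10 = 1 * (-5)^10 = 1 * 9765625 = 9765625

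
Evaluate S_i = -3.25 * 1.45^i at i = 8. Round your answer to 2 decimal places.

S_8 = -3.25 * 1.45^8 ≈ -3.25 * 19.5409 ≈ -63.51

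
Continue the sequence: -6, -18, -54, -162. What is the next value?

Ratios: -18 / -6 = 3.0
This is a geometric sequence with common ratio r = 3.
Next term = -162 * 3 = -486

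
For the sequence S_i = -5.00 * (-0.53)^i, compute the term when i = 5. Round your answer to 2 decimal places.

S_5 = -5.0 * (-0.53)^5 ≈ -5.0 * -0.0418 ≈ 0.21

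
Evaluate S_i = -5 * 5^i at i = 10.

S_10 = -5 * 5^10 = -5 * 9765625 = -48828125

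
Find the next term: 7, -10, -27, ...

Differences: -10 - 7 = -17
This is an arithmetic sequence with common difference d = -17.
Next term = -27 + -17 = -44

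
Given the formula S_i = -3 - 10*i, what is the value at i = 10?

S_10 = -3 + -10*10 = -3 + -100 = -103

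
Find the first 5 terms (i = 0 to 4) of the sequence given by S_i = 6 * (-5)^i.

This is a geometric sequence.
i=0: S_0 = 6 * (-5)^0 = 6
i=1: S_1 = 6 * (-5)^1 = -30
i=2: S_2 = 6 * (-5)^2 = 150
i=3: S_3 = 6 * (-5)^3 = -750
i=4: S_4 = 6 * (-5)^4 = 3750
The first 5 terms are: [6, -30, 150, -750, 3750]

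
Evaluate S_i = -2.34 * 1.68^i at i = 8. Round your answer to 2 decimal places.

S_8 = -2.34 * 1.68^8 ≈ -2.34 * 63.4562 ≈ -148.49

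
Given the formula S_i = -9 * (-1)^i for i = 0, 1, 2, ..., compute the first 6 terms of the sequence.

This is a geometric sequence.
i=0: S_0 = -9 * (-1)^0 = -9
i=1: S_1 = -9 * (-1)^1 = 9
i=2: S_2 = -9 * (-1)^2 = -9
i=3: S_3 = -9 * (-1)^3 = 9
i=4: S_4 = -9 * (-1)^4 = -9
i=5: S_5 = -9 * (-1)^5 = 9
The first 6 terms are: [-9, 9, -9, 9, -9, 9]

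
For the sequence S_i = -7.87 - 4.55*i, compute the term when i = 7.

S_7 = -7.87 + -4.55*7 = -7.87 + -31.85 = -39.72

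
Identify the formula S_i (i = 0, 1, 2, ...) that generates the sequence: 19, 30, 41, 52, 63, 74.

Check differences: 30 - 19 = 11
41 - 30 = 11
Common difference d = 11.
First term a = 19.
Formula: S_i = 19 + 11*i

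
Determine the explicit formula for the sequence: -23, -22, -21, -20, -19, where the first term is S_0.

Check differences: -22 - -23 = 1
-21 - -22 = 1
Common difference d = 1.
First term a = -23.
Formula: S_i = -23 + 1*i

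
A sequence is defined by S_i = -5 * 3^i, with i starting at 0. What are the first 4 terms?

This is a geometric sequence.
i=0: S_0 = -5 * 3^0 = -5
i=1: S_1 = -5 * 3^1 = -15
i=2: S_2 = -5 * 3^2 = -45
i=3: S_3 = -5 * 3^3 = -135
The first 4 terms are: [-5, -15, -45, -135]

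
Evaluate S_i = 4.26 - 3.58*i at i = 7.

S_7 = 4.26 + -3.58*7 = 4.26 + -25.06 = -20.8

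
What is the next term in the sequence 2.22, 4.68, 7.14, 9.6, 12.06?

Differences: 4.68 - 2.22 = 2.46
This is an arithmetic sequence with common difference d = 2.46.
Next term = 12.06 + 2.46 = 14.52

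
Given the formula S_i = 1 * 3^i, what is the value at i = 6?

S_6 = 1 * 3^6 = 1 * 729 = 729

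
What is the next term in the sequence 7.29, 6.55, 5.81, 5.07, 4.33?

Differences: 6.55 - 7.29 = -0.74
This is an arithmetic sequence with common difference d = -0.74.
Next term = 4.33 + -0.74 = 3.59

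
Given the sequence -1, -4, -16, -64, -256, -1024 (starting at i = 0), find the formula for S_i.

Check ratios: -4 / -1 = 4.0
Common ratio r = 4.
First term a = -1.
Formula: S_i = -1 * 4^i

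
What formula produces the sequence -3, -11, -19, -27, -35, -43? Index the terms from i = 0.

Check differences: -11 - -3 = -8
-19 - -11 = -8
Common difference d = -8.
First term a = -3.
Formula: S_i = -3 - 8*i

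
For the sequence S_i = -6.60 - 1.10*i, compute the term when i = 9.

S_9 = -6.6 + -1.1*9 = -6.6 + -9.9 = -16.5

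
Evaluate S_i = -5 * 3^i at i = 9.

S_9 = -5 * 3^9 = -5 * 19683 = -98415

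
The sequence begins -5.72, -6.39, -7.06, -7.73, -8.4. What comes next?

Differences: -6.39 - -5.72 = -0.67
This is an arithmetic sequence with common difference d = -0.67.
Next term = -8.4 + -0.67 = -9.07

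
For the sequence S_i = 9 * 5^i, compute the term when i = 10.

S_10 = 9 * 5^10 = 9 * 9765625 = 87890625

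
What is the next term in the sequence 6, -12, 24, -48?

Ratios: -12 / 6 = -2.0
This is a geometric sequence with common ratio r = -2.
Next term = -48 * -2 = 96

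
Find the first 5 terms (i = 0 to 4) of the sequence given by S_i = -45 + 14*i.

This is an arithmetic sequence.
i=0: S_0 = -45 + 14*0 = -45
i=1: S_1 = -45 + 14*1 = -31
i=2: S_2 = -45 + 14*2 = -17
i=3: S_3 = -45 + 14*3 = -3
i=4: S_4 = -45 + 14*4 = 11
The first 5 terms are: [-45, -31, -17, -3, 11]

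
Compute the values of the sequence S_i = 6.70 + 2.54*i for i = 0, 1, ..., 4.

This is an arithmetic sequence.
i=0: S_0 = 6.7 + 2.54*0 = 6.7
i=1: S_1 = 6.7 + 2.54*1 = 9.24
i=2: S_2 = 6.7 + 2.54*2 = 11.78
i=3: S_3 = 6.7 + 2.54*3 = 14.32
i=4: S_4 = 6.7 + 2.54*4 = 16.86
The first 5 terms are: [6.7, 9.24, 11.78, 14.32, 16.86]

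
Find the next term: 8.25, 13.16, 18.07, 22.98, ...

Differences: 13.16 - 8.25 = 4.91
This is an arithmetic sequence with common difference d = 4.91.
Next term = 22.98 + 4.91 = 27.89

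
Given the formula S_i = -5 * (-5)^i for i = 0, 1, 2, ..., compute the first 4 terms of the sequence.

This is a geometric sequence.
i=0: S_0 = -5 * (-5)^0 = -5
i=1: S_1 = -5 * (-5)^1 = 25
i=2: S_2 = -5 * (-5)^2 = -125
i=3: S_3 = -5 * (-5)^3 = 625
The first 4 terms are: [-5, 25, -125, 625]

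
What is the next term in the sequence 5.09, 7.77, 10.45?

Differences: 7.77 - 5.09 = 2.68
This is an arithmetic sequence with common difference d = 2.68.
Next term = 10.45 + 2.68 = 13.13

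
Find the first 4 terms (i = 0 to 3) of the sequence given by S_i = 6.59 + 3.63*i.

This is an arithmetic sequence.
i=0: S_0 = 6.59 + 3.63*0 = 6.59
i=1: S_1 = 6.59 + 3.63*1 = 10.22
i=2: S_2 = 6.59 + 3.63*2 = 13.85
i=3: S_3 = 6.59 + 3.63*3 = 17.48
The first 4 terms are: [6.59, 10.22, 13.85, 17.48]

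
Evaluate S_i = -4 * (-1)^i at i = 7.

S_7 = -4 * (-1)^7 = -4 * -1 = 4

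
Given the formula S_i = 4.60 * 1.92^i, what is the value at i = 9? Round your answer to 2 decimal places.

S_9 = 4.6 * 1.92^9 ≈ 4.6 * 354.5774 ≈ 1631.06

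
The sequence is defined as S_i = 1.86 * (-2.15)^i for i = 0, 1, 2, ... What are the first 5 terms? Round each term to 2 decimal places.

This is a geometric sequence.
i=0: S_0 = 1.86 * (-2.15)^0 = 1.86
i=1: S_1 = 1.86 * (-2.15)^1 ≈ -4.0
i=2: S_2 = 1.86 * (-2.15)^2 ≈ 8.6
i=3: S_3 = 1.86 * (-2.15)^3 ≈ -18.49
i=4: S_4 = 1.86 * (-2.15)^4 ≈ 39.74
The first 5 terms are: [1.86, -4.0, 8.6, -18.49, 39.74]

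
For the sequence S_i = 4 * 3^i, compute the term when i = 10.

S_10 = 4 * 3^10 = 4 * 59049 = 236196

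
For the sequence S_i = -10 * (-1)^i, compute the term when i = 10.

S_10 = -10 * (-1)^10 = -10 * 1 = -10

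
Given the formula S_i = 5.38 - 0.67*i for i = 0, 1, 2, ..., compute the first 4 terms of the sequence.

This is an arithmetic sequence.
i=0: S_0 = 5.38 + -0.67*0 = 5.38
i=1: S_1 = 5.38 + -0.67*1 = 4.71
i=2: S_2 = 5.38 + -0.67*2 = 4.04
i=3: S_3 = 5.38 + -0.67*3 = 3.37
The first 4 terms are: [5.38, 4.71, 4.04, 3.37]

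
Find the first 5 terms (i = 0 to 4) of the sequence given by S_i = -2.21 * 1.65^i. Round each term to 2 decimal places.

This is a geometric sequence.
i=0: S_0 = -2.21 * 1.65^0 = -2.21
i=1: S_1 = -2.21 * 1.65^1 ≈ -3.65
i=2: S_2 = -2.21 * 1.65^2 ≈ -6.02
i=3: S_3 = -2.21 * 1.65^3 ≈ -9.93
i=4: S_4 = -2.21 * 1.65^4 ≈ -16.38
The first 5 terms are: [-2.21, -3.65, -6.02, -9.93, -16.38]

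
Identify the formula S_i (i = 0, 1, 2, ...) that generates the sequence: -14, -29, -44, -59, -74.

Check differences: -29 - -14 = -15
-44 - -29 = -15
Common difference d = -15.
First term a = -14.
Formula: S_i = -14 - 15*i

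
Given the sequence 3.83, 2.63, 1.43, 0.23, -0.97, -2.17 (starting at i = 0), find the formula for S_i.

Check differences: 2.63 - 3.83 = -1.2
1.43 - 2.63 = -1.2
Common difference d = -1.2.
First term a = 3.83.
Formula: S_i = 3.83 - 1.20*i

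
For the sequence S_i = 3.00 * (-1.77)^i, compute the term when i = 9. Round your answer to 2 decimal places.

S_9 = 3.0 * (-1.77)^9 ≈ 3.0 * -170.5137 ≈ -511.54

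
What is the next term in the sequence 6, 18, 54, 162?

Ratios: 18 / 6 = 3.0
This is a geometric sequence with common ratio r = 3.
Next term = 162 * 3 = 486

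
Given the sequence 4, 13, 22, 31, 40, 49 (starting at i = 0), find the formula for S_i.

Check differences: 13 - 4 = 9
22 - 13 = 9
Common difference d = 9.
First term a = 4.
Formula: S_i = 4 + 9*i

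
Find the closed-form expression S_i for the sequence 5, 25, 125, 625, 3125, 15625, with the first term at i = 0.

Check ratios: 25 / 5 = 5.0
Common ratio r = 5.
First term a = 5.
Formula: S_i = 5 * 5^i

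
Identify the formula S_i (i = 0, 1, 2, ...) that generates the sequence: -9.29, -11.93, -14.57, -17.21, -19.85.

Check differences: -11.93 - -9.29 = -2.64
-14.57 - -11.93 = -2.64
Common difference d = -2.64.
First term a = -9.29.
Formula: S_i = -9.29 - 2.64*i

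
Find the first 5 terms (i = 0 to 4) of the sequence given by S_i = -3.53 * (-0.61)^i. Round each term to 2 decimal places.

This is a geometric sequence.
i=0: S_0 = -3.53 * (-0.61)^0 = -3.53
i=1: S_1 = -3.53 * (-0.61)^1 ≈ 2.15
i=2: S_2 = -3.53 * (-0.61)^2 ≈ -1.31
i=3: S_3 = -3.53 * (-0.61)^3 ≈ 0.8
i=4: S_4 = -3.53 * (-0.61)^4 ≈ -0.49
The first 5 terms are: [-3.53, 2.15, -1.31, 0.8, -0.49]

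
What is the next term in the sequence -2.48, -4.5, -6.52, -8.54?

Differences: -4.5 - -2.48 = -2.02
This is an arithmetic sequence with common difference d = -2.02.
Next term = -8.54 + -2.02 = -10.56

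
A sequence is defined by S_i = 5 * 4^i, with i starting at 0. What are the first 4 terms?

This is a geometric sequence.
i=0: S_0 = 5 * 4^0 = 5
i=1: S_1 = 5 * 4^1 = 20
i=2: S_2 = 5 * 4^2 = 80
i=3: S_3 = 5 * 4^3 = 320
The first 4 terms are: [5, 20, 80, 320]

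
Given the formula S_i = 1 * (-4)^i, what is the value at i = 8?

S_8 = 1 * (-4)^8 = 1 * 65536 = 65536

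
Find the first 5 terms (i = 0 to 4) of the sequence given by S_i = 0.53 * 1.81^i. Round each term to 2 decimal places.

This is a geometric sequence.
i=0: S_0 = 0.53 * 1.81^0 = 0.53
i=1: S_1 = 0.53 * 1.81^1 ≈ 0.96
i=2: S_2 = 0.53 * 1.81^2 ≈ 1.74
i=3: S_3 = 0.53 * 1.81^3 ≈ 3.14
i=4: S_4 = 0.53 * 1.81^4 ≈ 5.69
The first 5 terms are: [0.53, 0.96, 1.74, 3.14, 5.69]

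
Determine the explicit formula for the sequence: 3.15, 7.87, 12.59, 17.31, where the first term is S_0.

Check differences: 7.87 - 3.15 = 4.72
12.59 - 7.87 = 4.72
Common difference d = 4.72.
First term a = 3.15.
Formula: S_i = 3.15 + 4.72*i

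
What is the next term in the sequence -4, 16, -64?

Ratios: 16 / -4 = -4.0
This is a geometric sequence with common ratio r = -4.
Next term = -64 * -4 = 256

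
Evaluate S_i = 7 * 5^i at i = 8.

S_8 = 7 * 5^8 = 7 * 390625 = 2734375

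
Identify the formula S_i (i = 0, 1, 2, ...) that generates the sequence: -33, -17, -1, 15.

Check differences: -17 - -33 = 16
-1 - -17 = 16
Common difference d = 16.
First term a = -33.
Formula: S_i = -33 + 16*i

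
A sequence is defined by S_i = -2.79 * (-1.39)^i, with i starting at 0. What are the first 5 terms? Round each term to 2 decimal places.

This is a geometric sequence.
i=0: S_0 = -2.79 * (-1.39)^0 = -2.79
i=1: S_1 = -2.79 * (-1.39)^1 ≈ 3.88
i=2: S_2 = -2.79 * (-1.39)^2 ≈ -5.39
i=3: S_3 = -2.79 * (-1.39)^3 ≈ 7.49
i=4: S_4 = -2.79 * (-1.39)^4 ≈ -10.42
The first 5 terms are: [-2.79, 3.88, -5.39, 7.49, -10.42]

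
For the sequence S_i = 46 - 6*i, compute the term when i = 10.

S_10 = 46 + -6*10 = 46 + -60 = -14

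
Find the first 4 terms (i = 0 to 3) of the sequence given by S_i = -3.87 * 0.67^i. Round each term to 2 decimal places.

This is a geometric sequence.
i=0: S_0 = -3.87 * 0.67^0 = -3.87
i=1: S_1 = -3.87 * 0.67^1 ≈ -2.59
i=2: S_2 = -3.87 * 0.67^2 ≈ -1.74
i=3: S_3 = -3.87 * 0.67^3 ≈ -1.16
The first 4 terms are: [-3.87, -2.59, -1.74, -1.16]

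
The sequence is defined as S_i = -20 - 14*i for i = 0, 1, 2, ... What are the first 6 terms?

This is an arithmetic sequence.
i=0: S_0 = -20 + -14*0 = -20
i=1: S_1 = -20 + -14*1 = -34
i=2: S_2 = -20 + -14*2 = -48
i=3: S_3 = -20 + -14*3 = -62
i=4: S_4 = -20 + -14*4 = -76
i=5: S_5 = -20 + -14*5 = -90
The first 6 terms are: [-20, -34, -48, -62, -76, -90]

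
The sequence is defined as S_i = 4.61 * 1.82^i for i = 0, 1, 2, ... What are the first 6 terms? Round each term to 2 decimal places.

This is a geometric sequence.
i=0: S_0 = 4.61 * 1.82^0 = 4.61
i=1: S_1 = 4.61 * 1.82^1 ≈ 8.39
i=2: S_2 = 4.61 * 1.82^2 ≈ 15.27
i=3: S_3 = 4.61 * 1.82^3 ≈ 27.79
i=4: S_4 = 4.61 * 1.82^4 ≈ 50.58
i=5: S_5 = 4.61 * 1.82^5 ≈ 92.06
The first 6 terms are: [4.61, 8.39, 15.27, 27.79, 50.58, 92.06]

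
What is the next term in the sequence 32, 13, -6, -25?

Differences: 13 - 32 = -19
This is an arithmetic sequence with common difference d = -19.
Next term = -25 + -19 = -44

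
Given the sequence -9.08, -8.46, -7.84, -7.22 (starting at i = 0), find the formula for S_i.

Check differences: -8.46 - -9.08 = 0.62
-7.84 - -8.46 = 0.62
Common difference d = 0.62.
First term a = -9.08.
Formula: S_i = -9.08 + 0.62*i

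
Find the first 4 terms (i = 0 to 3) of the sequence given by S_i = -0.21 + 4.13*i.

This is an arithmetic sequence.
i=0: S_0 = -0.21 + 4.13*0 = -0.21
i=1: S_1 = -0.21 + 4.13*1 = 3.92
i=2: S_2 = -0.21 + 4.13*2 = 8.05
i=3: S_3 = -0.21 + 4.13*3 = 12.18
The first 4 terms are: [-0.21, 3.92, 8.05, 12.18]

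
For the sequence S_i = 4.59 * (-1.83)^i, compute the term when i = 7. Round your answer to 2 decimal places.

S_7 = 4.59 * (-1.83)^7 ≈ 4.59 * -68.7318 ≈ -315.48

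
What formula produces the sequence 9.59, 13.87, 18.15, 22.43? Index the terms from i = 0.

Check differences: 13.87 - 9.59 = 4.28
18.15 - 13.87 = 4.28
Common difference d = 4.28.
First term a = 9.59.
Formula: S_i = 9.59 + 4.28*i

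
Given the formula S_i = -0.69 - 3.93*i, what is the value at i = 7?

S_7 = -0.69 + -3.93*7 = -0.69 + -27.51 = -28.2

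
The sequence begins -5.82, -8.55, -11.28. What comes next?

Differences: -8.55 - -5.82 = -2.73
This is an arithmetic sequence with common difference d = -2.73.
Next term = -11.28 + -2.73 = -14.01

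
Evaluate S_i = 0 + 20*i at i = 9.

S_9 = 0 + 20*9 = 0 + 180 = 180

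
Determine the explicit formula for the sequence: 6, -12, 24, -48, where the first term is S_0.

Check ratios: -12 / 6 = -2.0
Common ratio r = -2.
First term a = 6.
Formula: S_i = 6 * (-2)^i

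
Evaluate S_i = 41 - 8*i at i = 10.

S_10 = 41 + -8*10 = 41 + -80 = -39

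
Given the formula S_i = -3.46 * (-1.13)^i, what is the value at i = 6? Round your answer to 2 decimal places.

S_6 = -3.46 * (-1.13)^6 ≈ -3.46 * 2.082 ≈ -7.2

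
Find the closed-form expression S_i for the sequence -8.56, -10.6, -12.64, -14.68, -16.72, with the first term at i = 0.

Check differences: -10.6 - -8.56 = -2.04
-12.64 - -10.6 = -2.04
Common difference d = -2.04.
First term a = -8.56.
Formula: S_i = -8.56 - 2.04*i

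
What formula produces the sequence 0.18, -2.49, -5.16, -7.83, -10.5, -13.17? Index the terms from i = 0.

Check differences: -2.49 - 0.18 = -2.67
-5.16 - -2.49 = -2.67
Common difference d = -2.67.
First term a = 0.18.
Formula: S_i = 0.18 - 2.67*i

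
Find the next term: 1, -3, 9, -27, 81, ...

Ratios: -3 / 1 = -3.0
This is a geometric sequence with common ratio r = -3.
Next term = 81 * -3 = -243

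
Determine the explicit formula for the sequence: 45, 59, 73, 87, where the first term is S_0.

Check differences: 59 - 45 = 14
73 - 59 = 14
Common difference d = 14.
First term a = 45.
Formula: S_i = 45 + 14*i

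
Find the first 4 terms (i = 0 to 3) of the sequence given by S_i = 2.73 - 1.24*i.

This is an arithmetic sequence.
i=0: S_0 = 2.73 + -1.24*0 = 2.73
i=1: S_1 = 2.73 + -1.24*1 = 1.49
i=2: S_2 = 2.73 + -1.24*2 = 0.25
i=3: S_3 = 2.73 + -1.24*3 = -0.99
The first 4 terms are: [2.73, 1.49, 0.25, -0.99]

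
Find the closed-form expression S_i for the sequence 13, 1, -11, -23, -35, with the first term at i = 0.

Check differences: 1 - 13 = -12
-11 - 1 = -12
Common difference d = -12.
First term a = 13.
Formula: S_i = 13 - 12*i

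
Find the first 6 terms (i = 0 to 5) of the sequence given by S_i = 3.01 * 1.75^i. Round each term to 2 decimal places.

This is a geometric sequence.
i=0: S_0 = 3.01 * 1.75^0 = 3.01
i=1: S_1 = 3.01 * 1.75^1 ≈ 5.27
i=2: S_2 = 3.01 * 1.75^2 ≈ 9.22
i=3: S_3 = 3.01 * 1.75^3 ≈ 16.13
i=4: S_4 = 3.01 * 1.75^4 ≈ 28.23
i=5: S_5 = 3.01 * 1.75^5 ≈ 49.4
The first 6 terms are: [3.01, 5.27, 9.22, 16.13, 28.23, 49.4]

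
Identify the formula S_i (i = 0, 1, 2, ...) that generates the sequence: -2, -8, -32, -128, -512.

Check ratios: -8 / -2 = 4.0
Common ratio r = 4.
First term a = -2.
Formula: S_i = -2 * 4^i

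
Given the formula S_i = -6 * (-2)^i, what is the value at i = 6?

S_6 = -6 * (-2)^6 = -6 * 64 = -384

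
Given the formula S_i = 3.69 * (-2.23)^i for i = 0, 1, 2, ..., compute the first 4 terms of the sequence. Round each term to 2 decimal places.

This is a geometric sequence.
i=0: S_0 = 3.69 * (-2.23)^0 = 3.69
i=1: S_1 = 3.69 * (-2.23)^1 ≈ -8.23
i=2: S_2 = 3.69 * (-2.23)^2 ≈ 18.35
i=3: S_3 = 3.69 * (-2.23)^3 ≈ -40.92
The first 4 terms are: [3.69, -8.23, 18.35, -40.92]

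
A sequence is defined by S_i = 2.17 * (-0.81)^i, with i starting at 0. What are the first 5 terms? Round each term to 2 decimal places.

This is a geometric sequence.
i=0: S_0 = 2.17 * (-0.81)^0 = 2.17
i=1: S_1 = 2.17 * (-0.81)^1 ≈ -1.76
i=2: S_2 = 2.17 * (-0.81)^2 ≈ 1.42
i=3: S_3 = 2.17 * (-0.81)^3 ≈ -1.15
i=4: S_4 = 2.17 * (-0.81)^4 ≈ 0.93
The first 5 terms are: [2.17, -1.76, 1.42, -1.15, 0.93]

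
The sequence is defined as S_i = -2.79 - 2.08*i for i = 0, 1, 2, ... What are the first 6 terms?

This is an arithmetic sequence.
i=0: S_0 = -2.79 + -2.08*0 = -2.79
i=1: S_1 = -2.79 + -2.08*1 = -4.87
i=2: S_2 = -2.79 + -2.08*2 = -6.95
i=3: S_3 = -2.79 + -2.08*3 = -9.03
i=4: S_4 = -2.79 + -2.08*4 = -11.11
i=5: S_5 = -2.79 + -2.08*5 = -13.19
The first 6 terms are: [-2.79, -4.87, -6.95, -9.03, -11.11, -13.19]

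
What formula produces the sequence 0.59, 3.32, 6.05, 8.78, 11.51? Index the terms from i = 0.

Check differences: 3.32 - 0.59 = 2.73
6.05 - 3.32 = 2.73
Common difference d = 2.73.
First term a = 0.59.
Formula: S_i = 0.59 + 2.73*i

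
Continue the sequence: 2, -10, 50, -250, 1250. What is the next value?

Ratios: -10 / 2 = -5.0
This is a geometric sequence with common ratio r = -5.
Next term = 1250 * -5 = -6250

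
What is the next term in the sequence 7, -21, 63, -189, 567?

Ratios: -21 / 7 = -3.0
This is a geometric sequence with common ratio r = -3.
Next term = 567 * -3 = -1701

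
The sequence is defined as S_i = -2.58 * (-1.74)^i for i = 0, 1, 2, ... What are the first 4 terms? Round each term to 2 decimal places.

This is a geometric sequence.
i=0: S_0 = -2.58 * (-1.74)^0 = -2.58
i=1: S_1 = -2.58 * (-1.74)^1 ≈ 4.49
i=2: S_2 = -2.58 * (-1.74)^2 ≈ -7.81
i=3: S_3 = -2.58 * (-1.74)^3 ≈ 13.59
The first 4 terms are: [-2.58, 4.49, -7.81, 13.59]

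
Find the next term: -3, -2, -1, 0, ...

Differences: -2 - -3 = 1
This is an arithmetic sequence with common difference d = 1.
Next term = 0 + 1 = 1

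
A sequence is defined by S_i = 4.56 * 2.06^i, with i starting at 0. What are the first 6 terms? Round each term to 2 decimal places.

This is a geometric sequence.
i=0: S_0 = 4.56 * 2.06^0 = 4.56
i=1: S_1 = 4.56 * 2.06^1 ≈ 9.39
i=2: S_2 = 4.56 * 2.06^2 ≈ 19.35
i=3: S_3 = 4.56 * 2.06^3 ≈ 39.86
i=4: S_4 = 4.56 * 2.06^4 ≈ 82.12
i=5: S_5 = 4.56 * 2.06^5 ≈ 169.16
The first 6 terms are: [4.56, 9.39, 19.35, 39.86, 82.12, 169.16]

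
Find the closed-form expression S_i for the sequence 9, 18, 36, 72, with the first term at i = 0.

Check ratios: 18 / 9 = 2.0
Common ratio r = 2.
First term a = 9.
Formula: S_i = 9 * 2^i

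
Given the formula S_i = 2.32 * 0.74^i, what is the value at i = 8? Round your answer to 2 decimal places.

S_8 = 2.32 * 0.74^8 ≈ 2.32 * 0.0899 ≈ 0.21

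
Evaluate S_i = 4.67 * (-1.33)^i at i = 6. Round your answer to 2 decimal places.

S_6 = 4.67 * (-1.33)^6 ≈ 4.67 * 5.5349 ≈ 25.85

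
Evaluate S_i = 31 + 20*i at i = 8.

S_8 = 31 + 20*8 = 31 + 160 = 191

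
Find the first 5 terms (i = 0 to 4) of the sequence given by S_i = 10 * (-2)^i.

This is a geometric sequence.
i=0: S_0 = 10 * (-2)^0 = 10
i=1: S_1 = 10 * (-2)^1 = -20
i=2: S_2 = 10 * (-2)^2 = 40
i=3: S_3 = 10 * (-2)^3 = -80
i=4: S_4 = 10 * (-2)^4 = 160
The first 5 terms are: [10, -20, 40, -80, 160]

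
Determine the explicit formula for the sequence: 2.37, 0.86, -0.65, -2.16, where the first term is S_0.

Check differences: 0.86 - 2.37 = -1.51
-0.65 - 0.86 = -1.51
Common difference d = -1.51.
First term a = 2.37.
Formula: S_i = 2.37 - 1.51*i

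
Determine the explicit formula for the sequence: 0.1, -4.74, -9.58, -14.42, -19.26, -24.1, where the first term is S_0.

Check differences: -4.74 - 0.1 = -4.84
-9.58 - -4.74 = -4.84
Common difference d = -4.84.
First term a = 0.1.
Formula: S_i = 0.10 - 4.84*i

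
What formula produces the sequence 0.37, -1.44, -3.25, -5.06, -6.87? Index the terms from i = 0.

Check differences: -1.44 - 0.37 = -1.81
-3.25 - -1.44 = -1.81
Common difference d = -1.81.
First term a = 0.37.
Formula: S_i = 0.37 - 1.81*i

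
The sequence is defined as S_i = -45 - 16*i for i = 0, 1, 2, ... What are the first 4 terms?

This is an arithmetic sequence.
i=0: S_0 = -45 + -16*0 = -45
i=1: S_1 = -45 + -16*1 = -61
i=2: S_2 = -45 + -16*2 = -77
i=3: S_3 = -45 + -16*3 = -93
The first 4 terms are: [-45, -61, -77, -93]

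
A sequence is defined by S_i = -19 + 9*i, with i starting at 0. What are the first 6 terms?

This is an arithmetic sequence.
i=0: S_0 = -19 + 9*0 = -19
i=1: S_1 = -19 + 9*1 = -10
i=2: S_2 = -19 + 9*2 = -1
i=3: S_3 = -19 + 9*3 = 8
i=4: S_4 = -19 + 9*4 = 17
i=5: S_5 = -19 + 9*5 = 26
The first 6 terms are: [-19, -10, -1, 8, 17, 26]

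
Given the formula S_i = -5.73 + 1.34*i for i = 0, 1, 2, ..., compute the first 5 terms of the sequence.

This is an arithmetic sequence.
i=0: S_0 = -5.73 + 1.34*0 = -5.73
i=1: S_1 = -5.73 + 1.34*1 = -4.39
i=2: S_2 = -5.73 + 1.34*2 = -3.05
i=3: S_3 = -5.73 + 1.34*3 = -1.71
i=4: S_4 = -5.73 + 1.34*4 = -0.37
The first 5 terms are: [-5.73, -4.39, -3.05, -1.71, -0.37]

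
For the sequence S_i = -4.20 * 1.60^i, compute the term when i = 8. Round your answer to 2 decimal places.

S_8 = -4.2 * 1.6^8 ≈ -4.2 * 42.9497 ≈ -180.39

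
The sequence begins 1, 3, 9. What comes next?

Ratios: 3 / 1 = 3.0
This is a geometric sequence with common ratio r = 3.
Next term = 9 * 3 = 27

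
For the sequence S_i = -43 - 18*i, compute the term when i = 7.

S_7 = -43 + -18*7 = -43 + -126 = -169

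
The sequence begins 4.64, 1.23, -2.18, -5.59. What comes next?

Differences: 1.23 - 4.64 = -3.41
This is an arithmetic sequence with common difference d = -3.41.
Next term = -5.59 + -3.41 = -9.0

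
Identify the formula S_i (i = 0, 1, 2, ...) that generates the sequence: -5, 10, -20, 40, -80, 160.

Check ratios: 10 / -5 = -2.0
Common ratio r = -2.
First term a = -5.
Formula: S_i = -5 * (-2)^i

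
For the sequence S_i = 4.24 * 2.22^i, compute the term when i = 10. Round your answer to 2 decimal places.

S_10 = 4.24 * 2.22^10 ≈ 4.24 * 2907.5671 ≈ 12328.08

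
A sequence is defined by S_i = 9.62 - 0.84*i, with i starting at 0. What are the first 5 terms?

This is an arithmetic sequence.
i=0: S_0 = 9.62 + -0.84*0 = 9.62
i=1: S_1 = 9.62 + -0.84*1 = 8.78
i=2: S_2 = 9.62 + -0.84*2 = 7.94
i=3: S_3 = 9.62 + -0.84*3 = 7.1
i=4: S_4 = 9.62 + -0.84*4 = 6.26
The first 5 terms are: [9.62, 8.78, 7.94, 7.1, 6.26]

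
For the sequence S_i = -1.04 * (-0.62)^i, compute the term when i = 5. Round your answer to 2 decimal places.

S_5 = -1.04 * (-0.62)^5 ≈ -1.04 * -0.0916 ≈ 0.1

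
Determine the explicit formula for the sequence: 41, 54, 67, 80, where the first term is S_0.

Check differences: 54 - 41 = 13
67 - 54 = 13
Common difference d = 13.
First term a = 41.
Formula: S_i = 41 + 13*i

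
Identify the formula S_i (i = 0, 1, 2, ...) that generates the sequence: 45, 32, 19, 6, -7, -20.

Check differences: 32 - 45 = -13
19 - 32 = -13
Common difference d = -13.
First term a = 45.
Formula: S_i = 45 - 13*i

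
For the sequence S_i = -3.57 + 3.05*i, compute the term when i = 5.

S_5 = -3.57 + 3.05*5 = -3.57 + 15.25 = 11.68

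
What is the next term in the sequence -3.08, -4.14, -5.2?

Differences: -4.14 - -3.08 = -1.06
This is an arithmetic sequence with common difference d = -1.06.
Next term = -5.2 + -1.06 = -6.26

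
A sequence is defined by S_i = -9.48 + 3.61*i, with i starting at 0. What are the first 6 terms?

This is an arithmetic sequence.
i=0: S_0 = -9.48 + 3.61*0 = -9.48
i=1: S_1 = -9.48 + 3.61*1 = -5.87
i=2: S_2 = -9.48 + 3.61*2 = -2.26
i=3: S_3 = -9.48 + 3.61*3 = 1.35
i=4: S_4 = -9.48 + 3.61*4 = 4.96
i=5: S_5 = -9.48 + 3.61*5 = 8.57
The first 6 terms are: [-9.48, -5.87, -2.26, 1.35, 4.96, 8.57]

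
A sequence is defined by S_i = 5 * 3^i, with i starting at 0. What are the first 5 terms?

This is a geometric sequence.
i=0: S_0 = 5 * 3^0 = 5
i=1: S_1 = 5 * 3^1 = 15
i=2: S_2 = 5 * 3^2 = 45
i=3: S_3 = 5 * 3^3 = 135
i=4: S_4 = 5 * 3^4 = 405
The first 5 terms are: [5, 15, 45, 135, 405]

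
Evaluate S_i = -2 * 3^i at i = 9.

S_9 = -2 * 3^9 = -2 * 19683 = -39366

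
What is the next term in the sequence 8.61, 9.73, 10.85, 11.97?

Differences: 9.73 - 8.61 = 1.12
This is an arithmetic sequence with common difference d = 1.12.
Next term = 11.97 + 1.12 = 13.09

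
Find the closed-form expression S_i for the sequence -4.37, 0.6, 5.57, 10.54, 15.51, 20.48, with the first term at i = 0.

Check differences: 0.6 - -4.37 = 4.97
5.57 - 0.6 = 4.97
Common difference d = 4.97.
First term a = -4.37.
Formula: S_i = -4.37 + 4.97*i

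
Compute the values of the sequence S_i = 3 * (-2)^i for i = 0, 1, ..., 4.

This is a geometric sequence.
i=0: S_0 = 3 * (-2)^0 = 3
i=1: S_1 = 3 * (-2)^1 = -6
i=2: S_2 = 3 * (-2)^2 = 12
i=3: S_3 = 3 * (-2)^3 = -24
i=4: S_4 = 3 * (-2)^4 = 48
The first 5 terms are: [3, -6, 12, -24, 48]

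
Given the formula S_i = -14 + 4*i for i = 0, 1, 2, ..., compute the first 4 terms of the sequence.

This is an arithmetic sequence.
i=0: S_0 = -14 + 4*0 = -14
i=1: S_1 = -14 + 4*1 = -10
i=2: S_2 = -14 + 4*2 = -6
i=3: S_3 = -14 + 4*3 = -2
The first 4 terms are: [-14, -10, -6, -2]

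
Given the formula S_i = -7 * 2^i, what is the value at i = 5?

S_5 = -7 * 2^5 = -7 * 32 = -224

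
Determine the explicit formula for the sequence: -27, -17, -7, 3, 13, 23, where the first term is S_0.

Check differences: -17 - -27 = 10
-7 - -17 = 10
Common difference d = 10.
First term a = -27.
Formula: S_i = -27 + 10*i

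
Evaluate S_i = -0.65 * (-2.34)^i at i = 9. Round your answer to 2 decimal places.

S_9 = -0.65 * (-2.34)^9 ≈ -0.65 * -2103.501 ≈ 1367.28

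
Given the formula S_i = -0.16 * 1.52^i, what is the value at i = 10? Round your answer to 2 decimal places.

S_10 = -0.16 * 1.52^10 ≈ -0.16 * 65.8318 ≈ -10.53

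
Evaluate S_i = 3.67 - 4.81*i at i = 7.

S_7 = 3.67 + -4.81*7 = 3.67 + -33.67 = -30.0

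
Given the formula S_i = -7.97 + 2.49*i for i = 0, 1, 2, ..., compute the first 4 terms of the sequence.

This is an arithmetic sequence.
i=0: S_0 = -7.97 + 2.49*0 = -7.97
i=1: S_1 = -7.97 + 2.49*1 = -5.48
i=2: S_2 = -7.97 + 2.49*2 = -2.99
i=3: S_3 = -7.97 + 2.49*3 = -0.5
The first 4 terms are: [-7.97, -5.48, -2.99, -0.5]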